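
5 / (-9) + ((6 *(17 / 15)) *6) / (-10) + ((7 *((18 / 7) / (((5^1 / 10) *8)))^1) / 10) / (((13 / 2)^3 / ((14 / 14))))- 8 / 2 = -4267961 / 494325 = -8.63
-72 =-72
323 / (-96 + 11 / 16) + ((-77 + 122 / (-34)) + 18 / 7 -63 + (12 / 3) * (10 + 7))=-13865717 / 181475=-76.41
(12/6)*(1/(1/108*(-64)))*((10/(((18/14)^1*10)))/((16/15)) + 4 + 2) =-2907/128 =-22.71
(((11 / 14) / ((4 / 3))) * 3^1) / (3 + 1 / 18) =81 / 140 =0.58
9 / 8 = 1.12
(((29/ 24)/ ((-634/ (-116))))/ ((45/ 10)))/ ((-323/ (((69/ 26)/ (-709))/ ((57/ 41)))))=793063/ 1936550062044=0.00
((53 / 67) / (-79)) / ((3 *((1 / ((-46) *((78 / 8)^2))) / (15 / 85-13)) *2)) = -67365597 / 719848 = -93.58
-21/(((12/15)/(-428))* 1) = 11235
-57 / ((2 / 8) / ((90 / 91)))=-20520 / 91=-225.49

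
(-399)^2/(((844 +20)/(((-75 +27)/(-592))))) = 14.94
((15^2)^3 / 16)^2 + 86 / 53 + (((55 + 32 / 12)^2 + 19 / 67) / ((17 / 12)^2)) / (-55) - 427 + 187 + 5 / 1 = 7323291358972016367433 / 14449445120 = 506821632121.75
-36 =-36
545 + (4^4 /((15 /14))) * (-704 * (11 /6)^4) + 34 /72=-9232657549 /4860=-1899723.78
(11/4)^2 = 121/16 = 7.56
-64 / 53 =-1.21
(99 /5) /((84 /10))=33 /14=2.36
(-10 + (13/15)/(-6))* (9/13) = -7.02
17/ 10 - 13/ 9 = 23/ 90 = 0.26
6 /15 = 0.40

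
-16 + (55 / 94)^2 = -138351 / 8836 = -15.66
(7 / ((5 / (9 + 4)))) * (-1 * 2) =-182 / 5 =-36.40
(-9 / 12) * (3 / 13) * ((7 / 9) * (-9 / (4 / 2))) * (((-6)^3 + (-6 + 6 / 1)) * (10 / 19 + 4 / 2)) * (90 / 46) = -3674160 / 5681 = -646.75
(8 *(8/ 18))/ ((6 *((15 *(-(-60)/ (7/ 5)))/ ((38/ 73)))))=1064/ 2217375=0.00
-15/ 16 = -0.94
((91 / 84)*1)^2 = 169 / 144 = 1.17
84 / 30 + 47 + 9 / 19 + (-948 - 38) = -935.73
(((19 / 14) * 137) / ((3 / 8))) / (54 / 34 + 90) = 177004 / 32697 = 5.41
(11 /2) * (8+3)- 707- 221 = -1735 /2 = -867.50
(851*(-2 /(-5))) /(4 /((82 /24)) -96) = -34891 /9720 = -3.59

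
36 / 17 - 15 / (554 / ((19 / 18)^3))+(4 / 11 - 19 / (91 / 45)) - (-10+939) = -17152992321119 / 18326900592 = -935.95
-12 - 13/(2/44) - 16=-314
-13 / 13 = -1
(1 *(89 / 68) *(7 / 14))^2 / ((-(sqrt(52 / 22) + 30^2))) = -19604475 / 41199719776 + 7921 *sqrt(286) / 164798879104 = -0.00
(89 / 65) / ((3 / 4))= 356 / 195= 1.83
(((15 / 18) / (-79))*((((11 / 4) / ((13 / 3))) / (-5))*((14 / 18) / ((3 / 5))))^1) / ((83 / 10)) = 1925 / 9206028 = 0.00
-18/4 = -9/2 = -4.50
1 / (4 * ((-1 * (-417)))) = 1 / 1668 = 0.00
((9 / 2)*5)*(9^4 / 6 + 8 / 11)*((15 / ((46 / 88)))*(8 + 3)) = 178742025 / 23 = 7771392.39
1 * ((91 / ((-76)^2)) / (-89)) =-91 / 514064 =-0.00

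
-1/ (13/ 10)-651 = -8473/ 13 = -651.77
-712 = -712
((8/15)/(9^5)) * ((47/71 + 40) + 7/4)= 1606/4192479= 0.00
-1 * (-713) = 713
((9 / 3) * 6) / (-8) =-9 / 4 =-2.25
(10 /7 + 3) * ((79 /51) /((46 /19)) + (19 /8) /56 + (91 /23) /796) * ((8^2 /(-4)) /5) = -2227767911 /228758460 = -9.74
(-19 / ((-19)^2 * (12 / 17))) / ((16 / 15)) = -85 / 1216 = -0.07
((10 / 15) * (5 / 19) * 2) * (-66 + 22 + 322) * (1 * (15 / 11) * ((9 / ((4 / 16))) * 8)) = 8006400 / 209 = 38308.13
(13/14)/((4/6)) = 1.39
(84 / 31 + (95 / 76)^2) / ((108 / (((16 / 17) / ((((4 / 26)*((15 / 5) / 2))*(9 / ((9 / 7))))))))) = 27547 / 1195236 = 0.02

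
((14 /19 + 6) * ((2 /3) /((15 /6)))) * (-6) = -1024 /95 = -10.78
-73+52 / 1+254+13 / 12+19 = 3037 / 12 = 253.08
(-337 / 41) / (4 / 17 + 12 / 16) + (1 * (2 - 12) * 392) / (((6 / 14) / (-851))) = 64146336932 / 8241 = 7783804.99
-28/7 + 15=11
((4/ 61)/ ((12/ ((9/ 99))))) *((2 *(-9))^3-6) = -1946/ 671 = -2.90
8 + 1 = 9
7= 7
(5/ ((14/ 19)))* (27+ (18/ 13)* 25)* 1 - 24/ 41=417.52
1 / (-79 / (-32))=32 / 79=0.41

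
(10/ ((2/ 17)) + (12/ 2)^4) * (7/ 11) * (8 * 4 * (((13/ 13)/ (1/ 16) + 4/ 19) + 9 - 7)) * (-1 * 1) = -107033024/ 209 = -512119.73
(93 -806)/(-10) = 713/10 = 71.30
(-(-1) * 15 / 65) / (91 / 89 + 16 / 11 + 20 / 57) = 0.08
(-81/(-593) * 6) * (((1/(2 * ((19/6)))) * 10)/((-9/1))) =-1620/11267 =-0.14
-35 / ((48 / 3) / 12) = -105 / 4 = -26.25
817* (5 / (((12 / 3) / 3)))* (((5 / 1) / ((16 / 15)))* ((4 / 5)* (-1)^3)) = -183825 / 16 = -11489.06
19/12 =1.58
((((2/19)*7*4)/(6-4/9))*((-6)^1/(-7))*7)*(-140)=-42336/95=-445.64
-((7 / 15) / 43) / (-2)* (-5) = -7 / 258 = -0.03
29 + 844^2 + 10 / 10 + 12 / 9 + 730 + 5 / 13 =27810811 / 39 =713097.72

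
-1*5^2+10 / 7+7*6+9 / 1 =192 / 7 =27.43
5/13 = 0.38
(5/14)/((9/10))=25/63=0.40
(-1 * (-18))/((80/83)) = 747/40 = 18.68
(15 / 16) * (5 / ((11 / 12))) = 225 / 44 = 5.11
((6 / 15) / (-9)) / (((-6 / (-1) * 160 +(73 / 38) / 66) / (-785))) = 262504 / 7223259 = 0.04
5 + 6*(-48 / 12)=-19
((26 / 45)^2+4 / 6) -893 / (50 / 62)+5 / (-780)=-116496119 / 105300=-1106.33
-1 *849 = -849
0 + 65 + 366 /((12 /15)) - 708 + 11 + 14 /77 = -3835 /22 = -174.32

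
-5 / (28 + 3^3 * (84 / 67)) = -335 / 4144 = -0.08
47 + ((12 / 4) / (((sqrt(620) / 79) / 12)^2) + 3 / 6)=1362781 / 310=4396.07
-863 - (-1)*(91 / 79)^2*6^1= -5336297 / 6241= -855.04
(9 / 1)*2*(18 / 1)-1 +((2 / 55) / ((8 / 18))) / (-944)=33540311 / 103840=323.00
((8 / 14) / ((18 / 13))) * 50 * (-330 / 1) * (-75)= 3575000 / 7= 510714.29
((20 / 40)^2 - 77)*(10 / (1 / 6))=-4605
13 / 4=3.25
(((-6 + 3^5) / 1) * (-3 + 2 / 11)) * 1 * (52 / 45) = -127348 / 165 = -771.81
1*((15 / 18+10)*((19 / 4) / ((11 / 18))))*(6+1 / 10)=45201 / 88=513.65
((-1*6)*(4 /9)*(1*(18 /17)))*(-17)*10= 480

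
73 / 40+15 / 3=273 / 40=6.82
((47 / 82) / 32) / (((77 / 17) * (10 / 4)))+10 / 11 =459999 / 505120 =0.91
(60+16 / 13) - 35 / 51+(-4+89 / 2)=133985 / 1326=101.04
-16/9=-1.78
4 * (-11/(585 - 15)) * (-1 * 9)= 66/95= 0.69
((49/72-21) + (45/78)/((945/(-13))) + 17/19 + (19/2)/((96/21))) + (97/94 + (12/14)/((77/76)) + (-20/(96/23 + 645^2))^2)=-890846190264610712621/57560871795801941952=-15.48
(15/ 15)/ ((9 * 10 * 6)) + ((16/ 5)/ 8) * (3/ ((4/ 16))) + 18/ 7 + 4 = 42991/ 3780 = 11.37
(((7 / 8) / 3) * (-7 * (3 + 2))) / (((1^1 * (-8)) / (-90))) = -3675 / 32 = -114.84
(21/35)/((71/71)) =3/5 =0.60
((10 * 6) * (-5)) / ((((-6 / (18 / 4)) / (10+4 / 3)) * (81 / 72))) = 6800 / 3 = 2266.67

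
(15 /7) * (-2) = -30 /7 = -4.29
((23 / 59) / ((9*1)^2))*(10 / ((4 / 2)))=115 / 4779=0.02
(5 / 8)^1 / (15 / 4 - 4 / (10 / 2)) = 25 / 118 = 0.21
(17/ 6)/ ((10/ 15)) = 17/ 4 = 4.25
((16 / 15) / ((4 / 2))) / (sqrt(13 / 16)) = 32 * sqrt(13) / 195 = 0.59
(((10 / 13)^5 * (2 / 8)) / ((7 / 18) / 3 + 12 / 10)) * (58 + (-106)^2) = 76234500000 / 133294187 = 571.93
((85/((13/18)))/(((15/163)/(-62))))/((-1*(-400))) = -198.23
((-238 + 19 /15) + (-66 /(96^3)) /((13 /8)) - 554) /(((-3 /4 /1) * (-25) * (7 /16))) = -947361847 /9828000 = -96.39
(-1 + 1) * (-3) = 0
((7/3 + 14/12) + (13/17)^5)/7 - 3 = -48952409/19877998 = -2.46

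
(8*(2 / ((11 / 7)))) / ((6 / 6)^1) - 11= -9 / 11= -0.82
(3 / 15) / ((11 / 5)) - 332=-3651 / 11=-331.91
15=15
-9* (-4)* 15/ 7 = 540/ 7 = 77.14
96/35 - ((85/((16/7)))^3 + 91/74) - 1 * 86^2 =-312007837733/5304320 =-58821.46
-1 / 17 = -0.06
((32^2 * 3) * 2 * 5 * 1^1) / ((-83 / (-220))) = 6758400 / 83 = 81426.51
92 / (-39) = -92 / 39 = -2.36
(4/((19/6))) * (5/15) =8/19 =0.42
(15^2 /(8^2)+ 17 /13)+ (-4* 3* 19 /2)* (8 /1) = -754771 /832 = -907.18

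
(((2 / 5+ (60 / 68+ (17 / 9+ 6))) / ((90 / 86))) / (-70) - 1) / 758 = -1355719 / 913295250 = -0.00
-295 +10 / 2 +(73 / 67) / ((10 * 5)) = -971427 / 3350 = -289.98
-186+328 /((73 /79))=12334 /73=168.96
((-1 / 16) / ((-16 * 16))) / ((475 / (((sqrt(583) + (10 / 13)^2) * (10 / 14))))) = 5 / 23016448 + sqrt(583) / 2723840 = 0.00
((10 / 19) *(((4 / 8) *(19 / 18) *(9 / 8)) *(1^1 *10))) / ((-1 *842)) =-25 / 6736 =-0.00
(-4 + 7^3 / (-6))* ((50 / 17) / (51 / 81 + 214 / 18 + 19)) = -82575 / 14467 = -5.71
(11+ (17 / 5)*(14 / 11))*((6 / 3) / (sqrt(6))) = 281*sqrt(6) / 55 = 12.51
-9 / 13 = -0.69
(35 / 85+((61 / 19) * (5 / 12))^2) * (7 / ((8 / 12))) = 13617191 / 589152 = 23.11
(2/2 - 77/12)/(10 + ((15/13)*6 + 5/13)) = -169/540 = -0.31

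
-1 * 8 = -8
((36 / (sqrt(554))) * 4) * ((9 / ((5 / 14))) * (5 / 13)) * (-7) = -63504 * sqrt(554) / 3601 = -415.08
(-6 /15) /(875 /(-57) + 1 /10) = 228 /8693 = 0.03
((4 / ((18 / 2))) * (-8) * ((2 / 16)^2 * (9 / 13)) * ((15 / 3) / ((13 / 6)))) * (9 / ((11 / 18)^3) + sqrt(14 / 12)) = -3.60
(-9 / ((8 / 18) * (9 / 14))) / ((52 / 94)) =-2961 / 52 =-56.94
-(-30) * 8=240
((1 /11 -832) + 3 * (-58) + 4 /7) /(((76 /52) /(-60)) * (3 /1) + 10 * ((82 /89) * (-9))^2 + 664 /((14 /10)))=-159424858060 /184237619577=-0.87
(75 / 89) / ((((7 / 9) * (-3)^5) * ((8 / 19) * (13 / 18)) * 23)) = -475 / 745108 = -0.00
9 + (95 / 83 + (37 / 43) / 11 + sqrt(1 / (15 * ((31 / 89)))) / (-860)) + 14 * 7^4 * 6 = 7918313493 / 39259-sqrt(41385) / 399900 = 201694.22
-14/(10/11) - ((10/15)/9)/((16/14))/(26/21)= -72317/4680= -15.45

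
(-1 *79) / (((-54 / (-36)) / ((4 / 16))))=-79 / 6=-13.17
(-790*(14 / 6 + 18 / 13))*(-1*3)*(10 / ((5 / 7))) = 1603700 / 13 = 123361.54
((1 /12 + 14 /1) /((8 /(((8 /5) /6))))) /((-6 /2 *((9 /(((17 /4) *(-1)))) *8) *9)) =2873 /2799360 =0.00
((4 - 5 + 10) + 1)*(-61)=-610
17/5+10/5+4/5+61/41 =1576/205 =7.69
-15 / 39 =-5 / 13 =-0.38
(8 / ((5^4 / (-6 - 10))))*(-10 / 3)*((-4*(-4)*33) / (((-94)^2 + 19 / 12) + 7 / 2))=540672 / 13261625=0.04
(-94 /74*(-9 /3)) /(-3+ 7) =0.95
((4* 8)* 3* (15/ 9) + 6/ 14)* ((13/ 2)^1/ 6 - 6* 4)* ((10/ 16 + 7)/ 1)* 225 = -1412874375/ 224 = -6307474.89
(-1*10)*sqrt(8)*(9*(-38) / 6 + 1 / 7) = 7960*sqrt(2) / 7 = 1608.16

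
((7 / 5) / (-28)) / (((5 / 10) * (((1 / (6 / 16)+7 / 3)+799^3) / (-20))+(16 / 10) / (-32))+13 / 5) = 1 / 255041151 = 0.00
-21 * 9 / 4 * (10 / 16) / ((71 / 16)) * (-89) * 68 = 2859570 / 71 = 40275.63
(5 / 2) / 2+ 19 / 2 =43 / 4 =10.75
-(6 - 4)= -2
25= 25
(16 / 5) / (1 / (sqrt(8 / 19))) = 32 * sqrt(38) / 95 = 2.08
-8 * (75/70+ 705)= -39540/7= -5648.57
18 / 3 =6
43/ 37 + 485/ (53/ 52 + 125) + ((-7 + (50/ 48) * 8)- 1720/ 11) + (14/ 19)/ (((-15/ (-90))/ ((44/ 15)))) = -104174629739/ 760115235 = -137.05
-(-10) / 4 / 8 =5 / 16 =0.31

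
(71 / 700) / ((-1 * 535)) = -71 / 374500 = -0.00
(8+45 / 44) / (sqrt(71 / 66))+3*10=397*sqrt(4686) / 3124+30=38.70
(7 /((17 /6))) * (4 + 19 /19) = 210 /17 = 12.35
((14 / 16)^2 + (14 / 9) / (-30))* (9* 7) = 43169 / 960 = 44.97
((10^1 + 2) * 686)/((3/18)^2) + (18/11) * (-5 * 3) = 3259602/11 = 296327.45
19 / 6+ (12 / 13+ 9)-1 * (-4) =1333 / 78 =17.09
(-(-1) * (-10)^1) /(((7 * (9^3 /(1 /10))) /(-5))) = 5 /5103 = 0.00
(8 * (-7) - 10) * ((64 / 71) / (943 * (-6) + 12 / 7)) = 4928 / 468529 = 0.01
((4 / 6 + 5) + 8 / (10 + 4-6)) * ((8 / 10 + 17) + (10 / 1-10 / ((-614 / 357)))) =206392 / 921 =224.10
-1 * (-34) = 34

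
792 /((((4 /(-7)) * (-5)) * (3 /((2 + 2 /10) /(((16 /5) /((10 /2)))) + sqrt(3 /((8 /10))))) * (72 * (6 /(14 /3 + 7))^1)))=539 * sqrt(15) /432 + 29645 /3456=13.41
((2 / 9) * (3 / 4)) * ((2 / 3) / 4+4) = 25 / 36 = 0.69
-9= -9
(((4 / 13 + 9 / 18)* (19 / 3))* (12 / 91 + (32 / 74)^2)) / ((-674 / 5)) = -943445 / 77968657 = -0.01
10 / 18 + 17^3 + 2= 44240 / 9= 4915.56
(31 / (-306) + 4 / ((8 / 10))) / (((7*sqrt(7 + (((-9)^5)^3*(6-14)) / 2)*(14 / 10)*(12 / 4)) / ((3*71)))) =532145*sqrt(823564528378603) / 12348526538508773382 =0.00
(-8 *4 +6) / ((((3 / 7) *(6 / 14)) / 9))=-1274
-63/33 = -21/11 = -1.91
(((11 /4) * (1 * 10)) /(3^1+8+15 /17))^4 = 764269350625 /26639462656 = 28.69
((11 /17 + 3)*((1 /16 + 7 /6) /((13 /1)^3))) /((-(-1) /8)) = 1829 /112047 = 0.02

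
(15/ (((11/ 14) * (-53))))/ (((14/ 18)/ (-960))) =259200/ 583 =444.60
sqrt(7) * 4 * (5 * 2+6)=64 * sqrt(7)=169.33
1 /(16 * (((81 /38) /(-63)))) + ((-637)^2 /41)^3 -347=4810265971871667091 /4962312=969359841112.70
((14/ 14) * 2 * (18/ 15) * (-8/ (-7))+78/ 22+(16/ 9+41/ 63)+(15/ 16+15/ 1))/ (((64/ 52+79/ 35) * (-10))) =-1974323/ 2793120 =-0.71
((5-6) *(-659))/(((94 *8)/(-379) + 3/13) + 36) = 3246893/168733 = 19.24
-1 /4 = -0.25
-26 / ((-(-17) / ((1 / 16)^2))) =-13 / 2176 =-0.01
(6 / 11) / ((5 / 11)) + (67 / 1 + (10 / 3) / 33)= 68.30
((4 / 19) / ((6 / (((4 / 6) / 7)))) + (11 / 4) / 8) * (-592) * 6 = -491915 / 399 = -1232.87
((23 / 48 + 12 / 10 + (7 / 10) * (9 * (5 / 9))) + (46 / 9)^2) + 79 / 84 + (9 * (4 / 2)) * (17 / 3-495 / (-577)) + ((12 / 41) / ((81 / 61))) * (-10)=158259012619 / 1073081520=147.48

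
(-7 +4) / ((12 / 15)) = -15 / 4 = -3.75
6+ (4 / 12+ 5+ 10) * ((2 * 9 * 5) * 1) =1386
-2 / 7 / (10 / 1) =-1 / 35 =-0.03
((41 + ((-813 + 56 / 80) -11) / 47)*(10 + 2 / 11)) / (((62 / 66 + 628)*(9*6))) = 14716 / 2090325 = 0.01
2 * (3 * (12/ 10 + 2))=96/ 5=19.20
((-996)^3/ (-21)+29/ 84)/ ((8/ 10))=58812377.57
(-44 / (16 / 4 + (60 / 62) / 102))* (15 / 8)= -86955 / 4226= -20.58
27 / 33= 9 / 11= 0.82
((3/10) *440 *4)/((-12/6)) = -264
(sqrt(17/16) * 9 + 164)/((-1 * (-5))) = 9 * sqrt(17)/20 + 164/5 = 34.66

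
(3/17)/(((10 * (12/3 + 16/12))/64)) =18/85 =0.21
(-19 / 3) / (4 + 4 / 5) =-95 / 72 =-1.32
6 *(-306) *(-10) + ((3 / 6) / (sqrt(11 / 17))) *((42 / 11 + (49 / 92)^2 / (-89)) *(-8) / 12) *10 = 18360-158060105 *sqrt(187) / 136723224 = 18344.19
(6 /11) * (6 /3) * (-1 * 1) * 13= -156 /11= -14.18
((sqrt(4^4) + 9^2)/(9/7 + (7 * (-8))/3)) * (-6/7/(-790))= -873/144175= -0.01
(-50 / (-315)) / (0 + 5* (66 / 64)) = 64 / 2079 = 0.03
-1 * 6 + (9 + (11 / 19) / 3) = 182 / 57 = 3.19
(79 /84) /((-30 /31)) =-0.97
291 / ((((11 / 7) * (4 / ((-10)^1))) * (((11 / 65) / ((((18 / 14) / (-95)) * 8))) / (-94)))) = -64008360 / 2299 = -27841.83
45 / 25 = 9 / 5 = 1.80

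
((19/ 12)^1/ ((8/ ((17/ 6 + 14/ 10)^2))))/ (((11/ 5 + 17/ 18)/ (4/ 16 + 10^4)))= 12258346451/ 1086720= 11280.13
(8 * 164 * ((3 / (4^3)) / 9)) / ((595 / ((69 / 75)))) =943 / 89250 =0.01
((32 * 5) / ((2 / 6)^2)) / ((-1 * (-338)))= 720 / 169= 4.26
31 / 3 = 10.33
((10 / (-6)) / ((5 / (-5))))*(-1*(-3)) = 5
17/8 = 2.12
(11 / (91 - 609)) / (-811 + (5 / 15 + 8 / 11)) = 363 / 13845104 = 0.00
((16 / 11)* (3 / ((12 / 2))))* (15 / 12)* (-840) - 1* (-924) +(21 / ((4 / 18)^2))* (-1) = -11655 / 44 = -264.89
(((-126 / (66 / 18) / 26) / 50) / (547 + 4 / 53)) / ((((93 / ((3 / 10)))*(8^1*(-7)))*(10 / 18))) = 0.00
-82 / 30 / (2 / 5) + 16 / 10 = -157 / 30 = -5.23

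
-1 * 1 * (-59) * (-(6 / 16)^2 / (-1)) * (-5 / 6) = -6.91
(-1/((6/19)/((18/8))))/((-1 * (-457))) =-57/3656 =-0.02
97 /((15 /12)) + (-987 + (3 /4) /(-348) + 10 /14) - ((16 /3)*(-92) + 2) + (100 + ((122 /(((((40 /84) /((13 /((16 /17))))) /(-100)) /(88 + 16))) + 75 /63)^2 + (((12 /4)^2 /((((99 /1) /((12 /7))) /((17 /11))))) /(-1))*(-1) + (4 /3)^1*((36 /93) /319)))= 5198081947938831036354277 /3837723120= 1354470290170081.64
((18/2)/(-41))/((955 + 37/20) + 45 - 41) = -180/787897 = -0.00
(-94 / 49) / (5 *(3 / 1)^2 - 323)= 0.01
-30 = -30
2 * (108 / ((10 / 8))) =864 / 5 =172.80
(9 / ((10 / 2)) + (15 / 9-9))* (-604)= 50132 / 15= 3342.13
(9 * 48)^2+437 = 187061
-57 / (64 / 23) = -20.48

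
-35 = -35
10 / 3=3.33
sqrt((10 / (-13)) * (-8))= 4 * sqrt(65) / 13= 2.48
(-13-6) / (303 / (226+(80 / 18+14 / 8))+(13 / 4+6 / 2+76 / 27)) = -17152668 / 9361525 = -1.83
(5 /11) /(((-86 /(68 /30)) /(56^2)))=-53312 /1419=-37.57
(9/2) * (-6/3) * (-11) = 99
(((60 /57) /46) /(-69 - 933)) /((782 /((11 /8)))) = -55 /1369669872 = -0.00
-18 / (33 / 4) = -24 / 11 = -2.18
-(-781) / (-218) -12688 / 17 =-2779261 / 3706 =-749.94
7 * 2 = 14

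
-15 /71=-0.21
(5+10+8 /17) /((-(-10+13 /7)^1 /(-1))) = -1841 /969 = -1.90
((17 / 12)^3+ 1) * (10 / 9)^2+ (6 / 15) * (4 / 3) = 923437 / 174960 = 5.28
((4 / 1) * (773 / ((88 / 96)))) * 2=74208 / 11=6746.18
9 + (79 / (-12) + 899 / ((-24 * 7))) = -493 / 168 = -2.93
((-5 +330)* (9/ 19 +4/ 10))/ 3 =5395/ 57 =94.65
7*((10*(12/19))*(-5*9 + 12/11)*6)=-2434320/209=-11647.46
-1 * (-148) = 148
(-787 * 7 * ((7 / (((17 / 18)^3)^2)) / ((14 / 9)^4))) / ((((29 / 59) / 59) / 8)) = -305670711853003104 / 34299485549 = -8911816.23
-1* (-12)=12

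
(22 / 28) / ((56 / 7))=11 / 112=0.10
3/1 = 3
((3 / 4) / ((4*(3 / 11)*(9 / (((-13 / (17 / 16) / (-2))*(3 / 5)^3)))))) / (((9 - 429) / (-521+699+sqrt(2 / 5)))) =-12727 / 297500 - 143*sqrt(10) / 2975000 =-0.04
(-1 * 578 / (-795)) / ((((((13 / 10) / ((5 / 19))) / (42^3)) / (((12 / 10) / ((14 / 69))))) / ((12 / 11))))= 70351.36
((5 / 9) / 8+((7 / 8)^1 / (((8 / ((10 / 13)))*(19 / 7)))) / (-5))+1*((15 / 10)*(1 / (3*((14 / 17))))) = 0.67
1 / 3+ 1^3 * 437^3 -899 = 250357663 / 3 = 83452554.33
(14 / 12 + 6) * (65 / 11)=2795 / 66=42.35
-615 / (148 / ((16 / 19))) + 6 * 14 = 56592 / 703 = 80.50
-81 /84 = -27 /28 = -0.96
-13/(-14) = 13/14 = 0.93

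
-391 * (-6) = 2346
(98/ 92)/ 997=49/ 45862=0.00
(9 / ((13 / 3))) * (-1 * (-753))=20331 / 13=1563.92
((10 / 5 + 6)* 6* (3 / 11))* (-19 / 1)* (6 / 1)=-16416 / 11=-1492.36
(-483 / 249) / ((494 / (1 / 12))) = -161 / 492024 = -0.00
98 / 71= 1.38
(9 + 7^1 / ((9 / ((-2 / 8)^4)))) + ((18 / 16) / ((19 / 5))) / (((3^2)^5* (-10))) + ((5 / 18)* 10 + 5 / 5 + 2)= 471695789 / 31912704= 14.78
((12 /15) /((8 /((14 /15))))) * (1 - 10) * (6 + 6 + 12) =-504 /25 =-20.16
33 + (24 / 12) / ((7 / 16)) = 263 / 7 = 37.57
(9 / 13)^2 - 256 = -43183 / 169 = -255.52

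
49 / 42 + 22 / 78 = 113 / 78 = 1.45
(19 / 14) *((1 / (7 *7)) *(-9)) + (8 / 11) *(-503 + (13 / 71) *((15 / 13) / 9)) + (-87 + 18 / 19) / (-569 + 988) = -366.26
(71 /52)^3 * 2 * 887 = 317467057 /70304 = 4515.63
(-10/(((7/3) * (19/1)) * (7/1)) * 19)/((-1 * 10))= 3/49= 0.06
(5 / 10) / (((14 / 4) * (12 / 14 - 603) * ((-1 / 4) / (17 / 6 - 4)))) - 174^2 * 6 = -2297040134 / 12645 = -181656.00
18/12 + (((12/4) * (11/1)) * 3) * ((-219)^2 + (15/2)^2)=19014837/4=4753709.25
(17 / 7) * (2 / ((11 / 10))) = 340 / 77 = 4.42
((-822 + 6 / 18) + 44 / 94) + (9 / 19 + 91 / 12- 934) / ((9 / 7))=-148656511 / 96444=-1541.38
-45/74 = -0.61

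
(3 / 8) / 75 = 1 / 200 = 0.00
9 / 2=4.50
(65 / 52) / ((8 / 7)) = 35 / 32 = 1.09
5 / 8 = 0.62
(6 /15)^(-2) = 25 /4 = 6.25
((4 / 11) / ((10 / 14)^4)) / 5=9604 / 34375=0.28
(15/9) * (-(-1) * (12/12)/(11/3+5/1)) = 5/26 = 0.19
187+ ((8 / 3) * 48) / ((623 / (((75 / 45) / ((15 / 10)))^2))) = 9449381 / 50463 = 187.25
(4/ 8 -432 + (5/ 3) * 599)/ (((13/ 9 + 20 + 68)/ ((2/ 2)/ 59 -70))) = -42128187/ 94990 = -443.50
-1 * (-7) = 7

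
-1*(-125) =125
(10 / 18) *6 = 10 / 3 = 3.33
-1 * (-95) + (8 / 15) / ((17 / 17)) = 1433 / 15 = 95.53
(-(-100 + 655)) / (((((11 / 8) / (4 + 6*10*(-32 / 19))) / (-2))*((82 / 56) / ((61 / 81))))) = -9322673920 / 231363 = -40294.58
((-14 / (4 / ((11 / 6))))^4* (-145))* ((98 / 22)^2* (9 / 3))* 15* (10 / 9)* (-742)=938105346129875 / 5184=180961679423.20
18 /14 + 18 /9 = 23 /7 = 3.29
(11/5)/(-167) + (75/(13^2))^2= 4382704/23848435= 0.18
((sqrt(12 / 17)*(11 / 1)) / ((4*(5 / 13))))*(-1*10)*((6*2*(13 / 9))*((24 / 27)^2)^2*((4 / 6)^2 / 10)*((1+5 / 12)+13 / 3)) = -350265344*sqrt(51) / 15057495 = -166.12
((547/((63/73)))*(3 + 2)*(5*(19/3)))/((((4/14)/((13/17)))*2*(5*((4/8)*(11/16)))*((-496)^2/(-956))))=-11786233615/38816712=-303.64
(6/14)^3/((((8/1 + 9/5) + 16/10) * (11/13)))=0.01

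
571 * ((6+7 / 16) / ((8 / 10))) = 294065 / 64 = 4594.77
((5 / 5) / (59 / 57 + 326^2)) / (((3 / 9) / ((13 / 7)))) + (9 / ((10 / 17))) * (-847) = -5495246332137 / 424045370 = -12959.10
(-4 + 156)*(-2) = -304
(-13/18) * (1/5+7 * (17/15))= -793/135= -5.87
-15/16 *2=-15/8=-1.88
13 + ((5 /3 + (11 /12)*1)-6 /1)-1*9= 0.58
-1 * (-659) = 659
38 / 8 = 4.75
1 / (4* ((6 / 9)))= 3 / 8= 0.38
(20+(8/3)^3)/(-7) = -1052/189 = -5.57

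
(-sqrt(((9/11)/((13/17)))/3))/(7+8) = -sqrt(7293)/2145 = -0.04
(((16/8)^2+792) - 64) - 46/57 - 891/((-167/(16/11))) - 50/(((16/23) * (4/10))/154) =-2050995841/76152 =-26932.92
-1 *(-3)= 3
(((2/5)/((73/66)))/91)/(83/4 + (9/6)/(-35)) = 528/2751151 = 0.00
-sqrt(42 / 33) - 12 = -12 - sqrt(154) / 11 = -13.13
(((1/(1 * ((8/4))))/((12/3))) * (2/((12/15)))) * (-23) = -115/16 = -7.19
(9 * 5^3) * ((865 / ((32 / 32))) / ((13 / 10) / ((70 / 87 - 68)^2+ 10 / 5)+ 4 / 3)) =729686.25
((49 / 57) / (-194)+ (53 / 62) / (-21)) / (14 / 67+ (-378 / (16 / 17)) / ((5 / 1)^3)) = 1209484000 / 80494512301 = 0.02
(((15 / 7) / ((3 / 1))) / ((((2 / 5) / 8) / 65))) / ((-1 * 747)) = -6500 / 5229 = -1.24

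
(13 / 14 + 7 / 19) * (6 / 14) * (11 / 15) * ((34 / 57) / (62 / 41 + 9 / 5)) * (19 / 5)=176341 / 632149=0.28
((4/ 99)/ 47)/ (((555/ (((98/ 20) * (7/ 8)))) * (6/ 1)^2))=0.00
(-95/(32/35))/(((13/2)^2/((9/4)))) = -29925/5408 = -5.53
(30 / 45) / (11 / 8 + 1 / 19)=304 / 651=0.47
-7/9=-0.78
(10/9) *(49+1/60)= 54.46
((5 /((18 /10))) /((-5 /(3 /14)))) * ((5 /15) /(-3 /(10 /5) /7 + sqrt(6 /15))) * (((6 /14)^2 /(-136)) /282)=25 /217366352 + 5 * sqrt(10) /46578504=0.00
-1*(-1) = 1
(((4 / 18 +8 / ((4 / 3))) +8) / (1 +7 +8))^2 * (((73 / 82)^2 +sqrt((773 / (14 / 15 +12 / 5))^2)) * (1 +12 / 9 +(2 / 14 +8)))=1926.11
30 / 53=0.57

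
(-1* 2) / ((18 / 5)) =-5 / 9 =-0.56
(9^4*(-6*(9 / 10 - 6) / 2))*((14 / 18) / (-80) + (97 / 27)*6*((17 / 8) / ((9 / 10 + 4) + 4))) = 36715415049 / 71200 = 515665.94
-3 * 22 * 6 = -396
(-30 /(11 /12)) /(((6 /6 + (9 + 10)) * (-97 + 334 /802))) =1203 /71005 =0.02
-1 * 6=-6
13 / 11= 1.18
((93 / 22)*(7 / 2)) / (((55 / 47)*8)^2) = 1438059 / 8518400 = 0.17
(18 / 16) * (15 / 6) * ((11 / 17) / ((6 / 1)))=165 / 544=0.30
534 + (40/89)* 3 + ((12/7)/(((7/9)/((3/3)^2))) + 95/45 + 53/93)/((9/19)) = 5975247938/10950471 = 545.66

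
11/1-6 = 5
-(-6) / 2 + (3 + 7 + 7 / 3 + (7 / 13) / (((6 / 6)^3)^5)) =619 / 39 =15.87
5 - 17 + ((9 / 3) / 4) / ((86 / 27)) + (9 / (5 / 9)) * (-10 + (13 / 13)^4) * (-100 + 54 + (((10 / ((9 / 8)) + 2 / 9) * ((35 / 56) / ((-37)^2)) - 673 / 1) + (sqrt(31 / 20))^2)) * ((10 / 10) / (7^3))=1184031624639 / 4038276200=293.20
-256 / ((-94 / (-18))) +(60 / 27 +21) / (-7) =-154975 / 2961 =-52.34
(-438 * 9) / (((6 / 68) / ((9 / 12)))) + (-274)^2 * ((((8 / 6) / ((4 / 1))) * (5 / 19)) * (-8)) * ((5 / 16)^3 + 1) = -213528939 / 2432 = -87799.73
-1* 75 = -75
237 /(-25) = -237 /25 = -9.48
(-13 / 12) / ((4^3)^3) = -13 / 3145728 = -0.00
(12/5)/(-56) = -3/70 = -0.04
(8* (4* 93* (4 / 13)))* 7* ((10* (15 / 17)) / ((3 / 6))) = 24998400 / 221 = 113114.93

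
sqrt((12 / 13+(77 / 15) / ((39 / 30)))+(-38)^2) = sqrt(2203734) / 39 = 38.06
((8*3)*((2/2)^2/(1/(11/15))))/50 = 44/125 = 0.35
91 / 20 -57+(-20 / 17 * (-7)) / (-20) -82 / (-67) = -51.64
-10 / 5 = -2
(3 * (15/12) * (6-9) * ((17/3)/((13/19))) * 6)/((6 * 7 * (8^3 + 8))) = -969/37856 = -0.03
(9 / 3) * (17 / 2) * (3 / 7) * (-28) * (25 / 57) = -2550 / 19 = -134.21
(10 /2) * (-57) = -285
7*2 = 14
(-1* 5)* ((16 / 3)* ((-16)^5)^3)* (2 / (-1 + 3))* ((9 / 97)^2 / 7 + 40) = 242999051916696291985326080 / 197589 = 1229820748709170510429.86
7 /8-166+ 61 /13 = -16685 /104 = -160.43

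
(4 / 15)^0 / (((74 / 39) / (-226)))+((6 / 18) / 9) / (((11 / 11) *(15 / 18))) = -198241 / 1665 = -119.06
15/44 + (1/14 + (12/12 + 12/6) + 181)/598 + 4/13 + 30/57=1297201/874874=1.48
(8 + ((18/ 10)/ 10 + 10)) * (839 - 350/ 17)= 12646917/ 850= 14878.73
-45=-45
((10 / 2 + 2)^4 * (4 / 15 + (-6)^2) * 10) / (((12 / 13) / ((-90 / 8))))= -10612420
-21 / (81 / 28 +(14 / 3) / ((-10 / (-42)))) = -2940 / 3149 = -0.93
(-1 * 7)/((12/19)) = -133/12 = -11.08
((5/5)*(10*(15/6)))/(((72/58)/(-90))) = -1812.50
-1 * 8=-8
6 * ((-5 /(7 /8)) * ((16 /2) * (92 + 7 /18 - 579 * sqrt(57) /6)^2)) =-27959072320 /189 + 102706880 * sqrt(57) /21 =-111006840.56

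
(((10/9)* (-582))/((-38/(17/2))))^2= 67980025/3249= 20923.37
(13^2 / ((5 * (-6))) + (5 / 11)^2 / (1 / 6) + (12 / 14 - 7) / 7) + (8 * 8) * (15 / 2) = 84440009 / 177870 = 474.73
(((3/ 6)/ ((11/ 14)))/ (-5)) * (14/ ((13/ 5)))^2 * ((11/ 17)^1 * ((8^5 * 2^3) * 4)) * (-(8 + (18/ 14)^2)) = 69436702720/ 2873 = 24168709.61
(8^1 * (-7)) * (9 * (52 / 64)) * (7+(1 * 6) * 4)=-25389 / 2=-12694.50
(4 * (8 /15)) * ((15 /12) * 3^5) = 648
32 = 32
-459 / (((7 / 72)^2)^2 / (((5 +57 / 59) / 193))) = -4341955166208 / 27340187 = -158812.20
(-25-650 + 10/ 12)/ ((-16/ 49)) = 198205/ 96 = 2064.64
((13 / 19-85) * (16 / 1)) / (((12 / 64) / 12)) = -1640448 / 19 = -86339.37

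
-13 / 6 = -2.17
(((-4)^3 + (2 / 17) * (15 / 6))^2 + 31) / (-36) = -295462 / 2601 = -113.60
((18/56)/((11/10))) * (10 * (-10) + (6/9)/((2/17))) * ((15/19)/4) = -63675/11704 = -5.44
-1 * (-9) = 9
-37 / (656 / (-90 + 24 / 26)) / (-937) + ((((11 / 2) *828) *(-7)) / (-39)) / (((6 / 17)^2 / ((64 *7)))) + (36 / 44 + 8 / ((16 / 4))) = 387588566771641 / 131847144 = 2939681.17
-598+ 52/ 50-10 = -15174/ 25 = -606.96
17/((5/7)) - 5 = 94/5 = 18.80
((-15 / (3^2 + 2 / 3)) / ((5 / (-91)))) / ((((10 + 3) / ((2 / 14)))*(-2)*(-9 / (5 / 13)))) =5 / 754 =0.01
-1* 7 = -7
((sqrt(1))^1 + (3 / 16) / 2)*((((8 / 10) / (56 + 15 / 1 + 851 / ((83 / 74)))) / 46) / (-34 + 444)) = 581 / 10390652960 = 0.00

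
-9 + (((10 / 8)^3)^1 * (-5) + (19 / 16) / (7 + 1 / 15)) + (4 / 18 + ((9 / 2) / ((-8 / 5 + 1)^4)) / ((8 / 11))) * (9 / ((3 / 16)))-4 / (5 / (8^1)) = 115870843 / 50880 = 2277.34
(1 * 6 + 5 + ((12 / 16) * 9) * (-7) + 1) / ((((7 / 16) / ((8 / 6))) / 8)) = -6016 / 7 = -859.43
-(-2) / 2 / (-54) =-1 / 54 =-0.02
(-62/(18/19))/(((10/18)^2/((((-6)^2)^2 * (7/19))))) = -2531088/25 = -101243.52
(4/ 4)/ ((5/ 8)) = 8/ 5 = 1.60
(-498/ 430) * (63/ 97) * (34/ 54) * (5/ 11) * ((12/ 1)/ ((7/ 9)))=-152388/ 45881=-3.32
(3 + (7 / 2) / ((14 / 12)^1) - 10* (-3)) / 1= 36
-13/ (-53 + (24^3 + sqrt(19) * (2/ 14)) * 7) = -1257295/ 9353791206 + 13 * sqrt(19)/ 9353791206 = -0.00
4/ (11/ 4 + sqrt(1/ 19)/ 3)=30096/ 20675 - 192 *sqrt(19)/ 20675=1.42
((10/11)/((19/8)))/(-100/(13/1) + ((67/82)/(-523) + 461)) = 44601440/52819802343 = 0.00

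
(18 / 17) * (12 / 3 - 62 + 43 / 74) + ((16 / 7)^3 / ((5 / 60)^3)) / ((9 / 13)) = 6417537801 / 215747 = 29745.66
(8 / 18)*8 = 32 / 9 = 3.56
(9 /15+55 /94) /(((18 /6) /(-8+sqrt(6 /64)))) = -2228 /705+557* sqrt(6) /11280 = -3.04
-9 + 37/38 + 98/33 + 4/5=-26689/6270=-4.26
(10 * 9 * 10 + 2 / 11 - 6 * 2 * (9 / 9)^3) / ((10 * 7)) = 977 / 77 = 12.69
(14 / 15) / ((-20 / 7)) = -49 / 150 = -0.33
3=3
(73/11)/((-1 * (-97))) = 0.07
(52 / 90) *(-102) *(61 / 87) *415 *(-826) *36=509920219.59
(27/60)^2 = 81/400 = 0.20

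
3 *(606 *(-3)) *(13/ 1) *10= -709020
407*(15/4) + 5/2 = 6115/4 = 1528.75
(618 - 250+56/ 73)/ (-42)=-8.78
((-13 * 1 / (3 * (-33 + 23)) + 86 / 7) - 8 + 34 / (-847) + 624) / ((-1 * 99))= -15974731 / 2515590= -6.35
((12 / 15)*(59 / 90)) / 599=118 / 134775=0.00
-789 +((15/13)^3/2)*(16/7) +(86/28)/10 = -786.94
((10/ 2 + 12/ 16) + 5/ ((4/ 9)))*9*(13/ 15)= 663/ 5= 132.60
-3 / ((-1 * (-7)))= -3 / 7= -0.43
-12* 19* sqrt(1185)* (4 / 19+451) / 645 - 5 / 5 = -34292* sqrt(1185) / 215 - 1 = -5491.52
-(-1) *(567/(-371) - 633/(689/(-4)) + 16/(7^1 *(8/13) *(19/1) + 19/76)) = 6887099/2941341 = 2.34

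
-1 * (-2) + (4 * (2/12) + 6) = 8.67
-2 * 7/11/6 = -7/33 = -0.21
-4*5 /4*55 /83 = -275 /83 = -3.31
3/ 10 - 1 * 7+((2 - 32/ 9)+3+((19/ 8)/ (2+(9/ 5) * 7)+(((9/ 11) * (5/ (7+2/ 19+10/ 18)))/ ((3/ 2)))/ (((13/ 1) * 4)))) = -2503873043/ 492303240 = -5.09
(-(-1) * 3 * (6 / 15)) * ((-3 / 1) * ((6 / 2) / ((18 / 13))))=-39 / 5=-7.80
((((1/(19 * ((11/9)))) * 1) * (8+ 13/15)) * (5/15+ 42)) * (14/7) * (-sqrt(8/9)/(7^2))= -508 * sqrt(2)/1155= -0.62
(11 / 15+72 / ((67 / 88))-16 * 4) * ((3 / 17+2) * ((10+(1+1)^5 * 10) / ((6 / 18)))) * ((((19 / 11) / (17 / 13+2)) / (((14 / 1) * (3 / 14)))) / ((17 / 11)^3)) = 765286462226 / 240624001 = 3180.42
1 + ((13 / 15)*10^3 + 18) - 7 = 2636 / 3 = 878.67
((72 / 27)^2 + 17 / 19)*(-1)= -1369 / 171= -8.01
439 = 439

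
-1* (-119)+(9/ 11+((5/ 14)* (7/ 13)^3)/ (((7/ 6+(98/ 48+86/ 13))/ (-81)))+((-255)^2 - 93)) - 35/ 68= 5040826049131/ 77490556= 65050.84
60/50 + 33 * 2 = 336/5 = 67.20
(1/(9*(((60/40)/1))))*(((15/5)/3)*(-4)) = -8/27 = -0.30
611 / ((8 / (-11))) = -6721 / 8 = -840.12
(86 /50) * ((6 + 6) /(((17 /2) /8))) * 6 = 49536 /425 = 116.56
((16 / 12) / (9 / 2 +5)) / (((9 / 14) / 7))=784 / 513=1.53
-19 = -19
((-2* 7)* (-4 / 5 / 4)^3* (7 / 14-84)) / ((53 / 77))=-90013 / 6625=-13.59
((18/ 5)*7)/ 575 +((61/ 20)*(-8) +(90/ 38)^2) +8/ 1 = -10.75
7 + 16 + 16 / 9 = 223 / 9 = 24.78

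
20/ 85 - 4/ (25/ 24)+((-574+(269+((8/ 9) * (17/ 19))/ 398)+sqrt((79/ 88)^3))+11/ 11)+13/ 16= -305.94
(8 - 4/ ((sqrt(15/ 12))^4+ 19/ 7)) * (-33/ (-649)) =10152/ 28261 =0.36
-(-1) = 1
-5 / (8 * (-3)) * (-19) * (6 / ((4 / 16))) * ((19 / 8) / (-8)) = 1805 / 64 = 28.20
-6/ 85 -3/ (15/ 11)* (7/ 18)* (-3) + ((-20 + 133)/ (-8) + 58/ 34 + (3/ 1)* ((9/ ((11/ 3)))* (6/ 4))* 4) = 768767/ 22440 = 34.26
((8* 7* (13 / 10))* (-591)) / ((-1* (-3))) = -71708 / 5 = -14341.60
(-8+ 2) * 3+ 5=-13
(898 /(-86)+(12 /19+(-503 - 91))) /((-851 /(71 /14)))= 35025223 /9733738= 3.60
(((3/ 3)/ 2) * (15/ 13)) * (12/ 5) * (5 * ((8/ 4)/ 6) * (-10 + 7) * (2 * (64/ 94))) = -5760/ 611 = -9.43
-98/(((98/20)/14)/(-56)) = 15680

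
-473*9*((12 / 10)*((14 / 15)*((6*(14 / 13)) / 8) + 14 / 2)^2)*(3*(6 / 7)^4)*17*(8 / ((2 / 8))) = -280056108220416 / 1035125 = -270552936.33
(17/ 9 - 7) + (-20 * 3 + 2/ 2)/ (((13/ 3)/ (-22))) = 34448/ 117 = 294.43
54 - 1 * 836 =-782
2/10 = 1/5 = 0.20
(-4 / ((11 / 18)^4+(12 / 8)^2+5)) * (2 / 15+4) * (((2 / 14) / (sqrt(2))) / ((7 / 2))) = -8678016 * sqrt(2) / 190050665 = -0.06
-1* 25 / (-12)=2.08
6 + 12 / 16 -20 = -53 / 4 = -13.25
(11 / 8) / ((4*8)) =11 / 256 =0.04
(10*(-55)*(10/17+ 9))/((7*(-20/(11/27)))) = 98615/6426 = 15.35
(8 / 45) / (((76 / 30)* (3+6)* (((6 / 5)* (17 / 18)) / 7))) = 140 / 2907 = 0.05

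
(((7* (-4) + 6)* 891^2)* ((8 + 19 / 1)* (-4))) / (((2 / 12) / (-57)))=-645101349552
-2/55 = -0.04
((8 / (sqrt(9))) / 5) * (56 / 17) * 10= 896 / 51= 17.57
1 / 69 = 0.01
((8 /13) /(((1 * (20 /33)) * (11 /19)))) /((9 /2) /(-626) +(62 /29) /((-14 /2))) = -28973784 /5164315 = -5.61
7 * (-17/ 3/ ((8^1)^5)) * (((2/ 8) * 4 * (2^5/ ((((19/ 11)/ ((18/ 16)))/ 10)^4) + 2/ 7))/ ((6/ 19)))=-7144468271687/ 32364822528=-220.75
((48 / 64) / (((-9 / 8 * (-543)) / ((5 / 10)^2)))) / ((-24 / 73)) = -73 / 78192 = -0.00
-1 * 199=-199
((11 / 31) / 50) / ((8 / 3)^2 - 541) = -99 / 7447750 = -0.00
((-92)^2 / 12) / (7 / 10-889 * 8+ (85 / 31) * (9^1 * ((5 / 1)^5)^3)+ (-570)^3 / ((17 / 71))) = 11151320 / 11894204699249097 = 0.00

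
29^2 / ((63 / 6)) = 1682 / 21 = 80.10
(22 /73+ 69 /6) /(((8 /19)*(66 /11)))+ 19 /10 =230261 /35040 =6.57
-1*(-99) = 99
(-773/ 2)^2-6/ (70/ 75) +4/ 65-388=148987.88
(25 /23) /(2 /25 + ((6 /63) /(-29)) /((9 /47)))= 3425625 /198076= 17.29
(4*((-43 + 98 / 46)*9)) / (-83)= 17.73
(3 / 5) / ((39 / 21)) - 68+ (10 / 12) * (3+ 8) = -22819 / 390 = -58.51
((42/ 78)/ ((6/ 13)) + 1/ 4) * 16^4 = 278528/ 3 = 92842.67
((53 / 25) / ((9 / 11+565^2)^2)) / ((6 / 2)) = 6413 / 924788991169200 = 0.00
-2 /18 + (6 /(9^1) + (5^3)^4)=2197265630 /9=244140625.56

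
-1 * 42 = -42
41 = 41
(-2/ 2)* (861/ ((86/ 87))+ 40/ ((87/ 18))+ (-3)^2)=-2215389/ 2494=-888.29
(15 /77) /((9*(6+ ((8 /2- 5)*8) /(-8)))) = 5 /1617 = 0.00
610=610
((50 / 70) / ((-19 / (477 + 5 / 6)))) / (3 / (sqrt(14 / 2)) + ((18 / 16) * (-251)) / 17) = 132570080 * sqrt(7) / 4728828699 + 244669780 / 225182319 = 1.16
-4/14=-2/7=-0.29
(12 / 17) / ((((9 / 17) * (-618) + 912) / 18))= 0.02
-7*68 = -476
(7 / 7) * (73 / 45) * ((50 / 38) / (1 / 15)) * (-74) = -135050 / 57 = -2369.30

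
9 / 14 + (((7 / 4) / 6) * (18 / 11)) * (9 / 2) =2.79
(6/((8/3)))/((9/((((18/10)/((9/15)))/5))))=3/20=0.15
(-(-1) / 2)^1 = 1 / 2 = 0.50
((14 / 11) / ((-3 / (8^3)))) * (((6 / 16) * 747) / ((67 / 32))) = -21417984 / 737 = -29061.04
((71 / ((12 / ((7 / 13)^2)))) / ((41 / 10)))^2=302586025 / 1728397476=0.18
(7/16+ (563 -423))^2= 5049009/256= 19722.69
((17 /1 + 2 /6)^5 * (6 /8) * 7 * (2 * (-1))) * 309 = -137063553536 /27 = -5076427908.74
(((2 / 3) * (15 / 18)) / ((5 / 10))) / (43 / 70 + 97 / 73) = 51100 / 89361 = 0.57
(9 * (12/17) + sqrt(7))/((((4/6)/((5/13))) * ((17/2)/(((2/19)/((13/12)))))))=360 * sqrt(7)/54587 + 38880/927979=0.06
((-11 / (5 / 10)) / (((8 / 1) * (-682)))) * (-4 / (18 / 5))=-5 / 1116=-0.00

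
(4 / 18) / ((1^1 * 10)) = 1 / 45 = 0.02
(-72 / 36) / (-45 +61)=-1 / 8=-0.12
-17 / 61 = -0.28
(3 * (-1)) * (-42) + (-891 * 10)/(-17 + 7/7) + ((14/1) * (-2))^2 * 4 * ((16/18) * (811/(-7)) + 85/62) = -709722415/2232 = -317975.99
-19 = -19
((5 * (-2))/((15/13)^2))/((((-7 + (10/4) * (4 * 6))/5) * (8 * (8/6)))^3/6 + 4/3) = -38025/1219607134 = -0.00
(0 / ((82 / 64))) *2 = 0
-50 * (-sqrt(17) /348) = 25 * sqrt(17) /174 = 0.59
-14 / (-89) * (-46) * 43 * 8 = -221536 / 89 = -2489.17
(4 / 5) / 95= 0.01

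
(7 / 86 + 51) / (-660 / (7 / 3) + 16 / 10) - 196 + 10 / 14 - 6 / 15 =-252331967 / 1288280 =-195.87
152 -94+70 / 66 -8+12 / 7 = 12191 / 231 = 52.77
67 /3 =22.33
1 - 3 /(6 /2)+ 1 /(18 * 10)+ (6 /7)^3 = 0.64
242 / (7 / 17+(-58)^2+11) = 2057 / 28691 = 0.07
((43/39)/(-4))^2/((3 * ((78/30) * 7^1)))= 9245/6643728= 0.00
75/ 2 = 37.50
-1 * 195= -195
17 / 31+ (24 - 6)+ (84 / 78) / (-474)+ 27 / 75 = 45143549 / 2387775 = 18.91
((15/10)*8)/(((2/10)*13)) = 60/13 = 4.62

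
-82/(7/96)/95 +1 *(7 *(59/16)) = 148693/10640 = 13.97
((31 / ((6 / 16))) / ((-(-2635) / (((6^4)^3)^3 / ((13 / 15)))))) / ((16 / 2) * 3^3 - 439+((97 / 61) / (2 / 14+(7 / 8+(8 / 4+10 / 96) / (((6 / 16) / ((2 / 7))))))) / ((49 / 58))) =-46544213222481287311380582305366016 / 27709393049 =-1679726912104305879896741.00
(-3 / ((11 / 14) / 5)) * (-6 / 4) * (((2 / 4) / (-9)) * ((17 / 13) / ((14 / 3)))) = -255 / 572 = -0.45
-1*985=-985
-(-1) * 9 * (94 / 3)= 282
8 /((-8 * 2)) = -0.50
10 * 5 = 50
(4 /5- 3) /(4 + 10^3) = -11 /5020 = -0.00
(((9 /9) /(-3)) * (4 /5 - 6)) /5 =26 /75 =0.35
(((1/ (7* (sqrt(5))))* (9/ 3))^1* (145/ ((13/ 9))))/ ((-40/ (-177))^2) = 24530607* sqrt(5)/ 145600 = 376.73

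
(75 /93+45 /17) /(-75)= -364 /7905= -0.05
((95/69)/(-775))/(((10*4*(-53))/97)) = 1843/22673400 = 0.00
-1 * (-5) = 5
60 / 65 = 12 / 13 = 0.92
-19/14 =-1.36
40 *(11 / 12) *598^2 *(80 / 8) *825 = 108175210000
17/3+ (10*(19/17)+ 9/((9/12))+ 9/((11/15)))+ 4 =25310/561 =45.12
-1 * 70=-70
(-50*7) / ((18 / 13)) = -252.78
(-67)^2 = 4489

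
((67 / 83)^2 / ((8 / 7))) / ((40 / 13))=408499 / 2204480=0.19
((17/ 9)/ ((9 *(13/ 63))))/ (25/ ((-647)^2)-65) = -7116353/ 454788360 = -0.02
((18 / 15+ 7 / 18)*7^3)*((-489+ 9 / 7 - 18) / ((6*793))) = -57.93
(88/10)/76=11/95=0.12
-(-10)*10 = 100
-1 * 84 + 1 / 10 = -839 / 10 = -83.90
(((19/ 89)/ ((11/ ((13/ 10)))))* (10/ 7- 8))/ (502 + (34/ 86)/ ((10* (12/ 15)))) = -150328/ 455210525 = -0.00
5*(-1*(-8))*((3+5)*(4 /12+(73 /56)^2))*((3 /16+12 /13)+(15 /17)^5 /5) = 881562864095 /1113167888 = 791.94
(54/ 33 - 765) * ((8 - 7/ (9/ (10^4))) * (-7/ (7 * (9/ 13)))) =-282718904/ 33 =-8567239.52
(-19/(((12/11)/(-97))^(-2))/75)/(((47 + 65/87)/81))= -3213432/59116041325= -0.00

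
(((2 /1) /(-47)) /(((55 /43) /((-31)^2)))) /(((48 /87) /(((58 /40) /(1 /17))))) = -590794931 /413600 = -1428.42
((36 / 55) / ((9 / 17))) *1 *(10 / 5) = 136 / 55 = 2.47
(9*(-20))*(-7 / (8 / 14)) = 2205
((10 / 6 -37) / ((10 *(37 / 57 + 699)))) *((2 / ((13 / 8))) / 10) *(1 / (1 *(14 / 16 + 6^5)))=-8056 / 100796076875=-0.00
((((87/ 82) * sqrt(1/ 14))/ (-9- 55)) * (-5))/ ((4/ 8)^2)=435 * sqrt(14)/ 18368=0.09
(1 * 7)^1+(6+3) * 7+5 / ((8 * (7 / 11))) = 3975 / 56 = 70.98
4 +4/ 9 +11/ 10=5.54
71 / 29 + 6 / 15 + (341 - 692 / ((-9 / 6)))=350254 / 435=805.18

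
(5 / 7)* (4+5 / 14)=305 / 98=3.11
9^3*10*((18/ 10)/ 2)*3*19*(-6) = -2243862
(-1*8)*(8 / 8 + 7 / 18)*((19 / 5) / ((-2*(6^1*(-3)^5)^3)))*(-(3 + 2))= 475 / 13947137604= 0.00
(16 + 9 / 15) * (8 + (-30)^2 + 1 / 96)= 7235027 / 480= 15072.97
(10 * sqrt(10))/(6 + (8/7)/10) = 175 * sqrt(10)/107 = 5.17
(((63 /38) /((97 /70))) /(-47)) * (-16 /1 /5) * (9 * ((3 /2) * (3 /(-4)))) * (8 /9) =-0.73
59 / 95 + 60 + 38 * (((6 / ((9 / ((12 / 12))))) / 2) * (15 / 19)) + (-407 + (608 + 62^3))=22666964 / 95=238599.62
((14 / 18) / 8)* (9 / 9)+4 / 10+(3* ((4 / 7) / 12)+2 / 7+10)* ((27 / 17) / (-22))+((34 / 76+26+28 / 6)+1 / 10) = 55437565 / 1790712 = 30.96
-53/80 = -0.66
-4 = -4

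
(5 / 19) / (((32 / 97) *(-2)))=-485 / 1216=-0.40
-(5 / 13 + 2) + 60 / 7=563 / 91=6.19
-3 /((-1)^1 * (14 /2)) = 3 /7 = 0.43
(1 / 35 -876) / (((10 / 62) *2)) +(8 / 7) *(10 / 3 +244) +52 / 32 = -10211123 / 4200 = -2431.22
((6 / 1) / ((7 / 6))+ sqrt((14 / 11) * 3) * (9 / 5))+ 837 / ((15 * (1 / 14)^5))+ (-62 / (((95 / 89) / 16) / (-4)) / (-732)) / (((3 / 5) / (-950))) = 9 * sqrt(462) / 55+ 576807882148 / 19215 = 30018628.66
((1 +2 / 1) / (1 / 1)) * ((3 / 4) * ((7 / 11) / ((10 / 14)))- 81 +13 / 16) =-238.56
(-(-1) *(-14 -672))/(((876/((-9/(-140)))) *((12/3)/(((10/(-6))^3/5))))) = 245/21024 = 0.01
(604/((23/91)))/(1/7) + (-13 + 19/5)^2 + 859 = 10161293/575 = 17671.81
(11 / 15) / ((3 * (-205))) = -11 / 9225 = -0.00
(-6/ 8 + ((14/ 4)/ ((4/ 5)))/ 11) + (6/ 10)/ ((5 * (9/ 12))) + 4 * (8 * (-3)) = -211623/ 2200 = -96.19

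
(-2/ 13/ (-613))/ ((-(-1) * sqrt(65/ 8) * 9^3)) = 4 * sqrt(130)/ 377611065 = 0.00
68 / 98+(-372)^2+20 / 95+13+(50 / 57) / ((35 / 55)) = 386549197 / 2793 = 138399.28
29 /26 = 1.12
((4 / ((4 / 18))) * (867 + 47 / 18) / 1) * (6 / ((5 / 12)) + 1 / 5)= 1142669 / 5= 228533.80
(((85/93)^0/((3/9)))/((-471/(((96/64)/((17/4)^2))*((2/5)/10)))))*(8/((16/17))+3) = -276/1134325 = -0.00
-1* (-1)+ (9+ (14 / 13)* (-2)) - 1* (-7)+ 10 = 323 / 13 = 24.85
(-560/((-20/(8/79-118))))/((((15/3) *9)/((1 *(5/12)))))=-65198/2133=-30.57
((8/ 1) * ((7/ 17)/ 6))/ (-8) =-7/ 102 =-0.07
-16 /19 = -0.84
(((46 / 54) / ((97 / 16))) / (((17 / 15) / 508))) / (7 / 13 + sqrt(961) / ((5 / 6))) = 60756800 / 36404973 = 1.67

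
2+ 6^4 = 1298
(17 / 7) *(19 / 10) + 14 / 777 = 35993 / 7770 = 4.63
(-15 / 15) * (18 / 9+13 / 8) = -29 / 8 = -3.62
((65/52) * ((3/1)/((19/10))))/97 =75/3686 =0.02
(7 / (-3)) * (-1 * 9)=21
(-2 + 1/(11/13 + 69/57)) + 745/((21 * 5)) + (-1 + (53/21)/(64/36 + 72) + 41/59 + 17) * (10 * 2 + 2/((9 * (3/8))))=164596197905/470170764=350.08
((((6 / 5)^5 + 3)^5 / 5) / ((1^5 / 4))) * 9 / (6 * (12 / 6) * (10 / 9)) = 40069230188233557890277 / 14901161193847656250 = 2689.00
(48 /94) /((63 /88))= 704 /987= 0.71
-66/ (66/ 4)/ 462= -2/ 231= -0.01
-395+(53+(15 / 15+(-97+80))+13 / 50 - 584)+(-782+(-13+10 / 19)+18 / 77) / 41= -2882518171 / 2999150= -961.11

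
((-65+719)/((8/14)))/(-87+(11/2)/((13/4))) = -13.42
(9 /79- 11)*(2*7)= -12040 /79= -152.41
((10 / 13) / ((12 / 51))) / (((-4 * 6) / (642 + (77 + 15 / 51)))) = -5095 / 52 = -97.98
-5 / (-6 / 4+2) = -10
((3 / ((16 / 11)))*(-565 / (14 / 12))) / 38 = -55935 / 2128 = -26.29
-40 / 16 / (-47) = 5 / 94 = 0.05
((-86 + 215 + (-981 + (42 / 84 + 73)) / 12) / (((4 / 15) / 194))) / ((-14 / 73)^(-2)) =30442965 / 21316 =1428.17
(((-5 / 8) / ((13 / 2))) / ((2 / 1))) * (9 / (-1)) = 45 / 104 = 0.43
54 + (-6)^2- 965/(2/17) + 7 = -16211/2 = -8105.50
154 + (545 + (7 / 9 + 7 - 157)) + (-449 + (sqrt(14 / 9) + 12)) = sqrt(14) / 3 + 1015 / 9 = 114.02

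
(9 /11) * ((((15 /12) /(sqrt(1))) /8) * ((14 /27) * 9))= 105 /176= 0.60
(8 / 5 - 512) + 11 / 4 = -10153 / 20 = -507.65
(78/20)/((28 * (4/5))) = 39/224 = 0.17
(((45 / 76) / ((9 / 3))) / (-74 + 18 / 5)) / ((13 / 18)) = -675 / 173888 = -0.00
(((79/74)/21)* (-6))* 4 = -316/259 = -1.22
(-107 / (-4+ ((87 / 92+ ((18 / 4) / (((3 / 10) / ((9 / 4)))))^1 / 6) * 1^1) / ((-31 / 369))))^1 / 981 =19688 / 14839587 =0.00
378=378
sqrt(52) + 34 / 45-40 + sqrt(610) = -1766 / 45 + 2 * sqrt(13) + sqrt(610) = -7.34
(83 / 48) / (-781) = -83 / 37488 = -0.00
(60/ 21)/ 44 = 5/ 77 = 0.06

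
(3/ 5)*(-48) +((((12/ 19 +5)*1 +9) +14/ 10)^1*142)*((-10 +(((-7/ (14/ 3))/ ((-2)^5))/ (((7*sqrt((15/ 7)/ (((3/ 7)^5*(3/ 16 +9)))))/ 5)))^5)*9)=-204912.38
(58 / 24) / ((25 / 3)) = 29 / 100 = 0.29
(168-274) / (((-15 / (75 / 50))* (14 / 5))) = 53 / 14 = 3.79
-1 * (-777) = 777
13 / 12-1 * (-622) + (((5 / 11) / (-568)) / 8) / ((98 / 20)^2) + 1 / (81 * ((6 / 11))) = 4542880966741 / 7290703728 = 623.11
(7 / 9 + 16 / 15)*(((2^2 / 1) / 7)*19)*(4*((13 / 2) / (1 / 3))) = 164008 / 105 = 1561.98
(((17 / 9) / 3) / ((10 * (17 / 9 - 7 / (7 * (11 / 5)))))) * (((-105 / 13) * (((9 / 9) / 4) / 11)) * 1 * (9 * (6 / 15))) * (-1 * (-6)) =-3213 / 18460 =-0.17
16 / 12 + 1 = 7 / 3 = 2.33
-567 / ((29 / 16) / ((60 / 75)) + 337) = -36288 / 21713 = -1.67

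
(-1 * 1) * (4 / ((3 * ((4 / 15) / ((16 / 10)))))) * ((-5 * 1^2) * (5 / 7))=200 / 7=28.57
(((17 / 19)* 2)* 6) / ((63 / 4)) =272 / 399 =0.68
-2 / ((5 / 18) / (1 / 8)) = -9 / 10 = -0.90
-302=-302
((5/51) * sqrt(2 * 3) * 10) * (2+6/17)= 2000 * sqrt(6)/867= 5.65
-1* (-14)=14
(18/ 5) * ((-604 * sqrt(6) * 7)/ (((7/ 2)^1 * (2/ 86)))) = -934992 * sqrt(6)/ 5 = -458050.66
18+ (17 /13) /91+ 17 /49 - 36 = -146066 /8281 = -17.64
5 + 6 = 11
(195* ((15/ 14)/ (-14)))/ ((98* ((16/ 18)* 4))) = -26325/ 614656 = -0.04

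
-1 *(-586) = 586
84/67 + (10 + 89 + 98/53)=362567/3551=102.10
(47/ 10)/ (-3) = -47/ 30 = -1.57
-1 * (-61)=61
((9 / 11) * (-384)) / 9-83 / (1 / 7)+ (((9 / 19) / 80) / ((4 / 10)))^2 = -2504472709 / 4066304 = -615.91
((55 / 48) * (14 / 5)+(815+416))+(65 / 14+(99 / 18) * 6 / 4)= 209513 / 168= 1247.10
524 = 524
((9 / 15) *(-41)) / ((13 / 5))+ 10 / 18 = -1042 / 117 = -8.91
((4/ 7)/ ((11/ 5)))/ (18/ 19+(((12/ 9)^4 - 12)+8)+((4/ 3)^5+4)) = 46170/ 1479247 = 0.03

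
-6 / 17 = -0.35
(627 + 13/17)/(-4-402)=-184/119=-1.55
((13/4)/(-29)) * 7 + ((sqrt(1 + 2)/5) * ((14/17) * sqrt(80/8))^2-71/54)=-6575/3132 + 392 * sqrt(3)/289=0.25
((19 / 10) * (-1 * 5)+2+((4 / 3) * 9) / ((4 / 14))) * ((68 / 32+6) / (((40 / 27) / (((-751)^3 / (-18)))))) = 1139812744941 / 256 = 4452393534.93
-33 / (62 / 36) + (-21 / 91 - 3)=-9024 / 403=-22.39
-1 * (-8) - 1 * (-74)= 82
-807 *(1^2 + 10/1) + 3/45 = -8876.93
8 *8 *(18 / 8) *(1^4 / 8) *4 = 72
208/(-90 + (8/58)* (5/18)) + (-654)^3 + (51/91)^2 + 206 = -6798667760845561/24304735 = -279726060.00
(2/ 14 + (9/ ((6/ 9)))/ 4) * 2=197/ 28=7.04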